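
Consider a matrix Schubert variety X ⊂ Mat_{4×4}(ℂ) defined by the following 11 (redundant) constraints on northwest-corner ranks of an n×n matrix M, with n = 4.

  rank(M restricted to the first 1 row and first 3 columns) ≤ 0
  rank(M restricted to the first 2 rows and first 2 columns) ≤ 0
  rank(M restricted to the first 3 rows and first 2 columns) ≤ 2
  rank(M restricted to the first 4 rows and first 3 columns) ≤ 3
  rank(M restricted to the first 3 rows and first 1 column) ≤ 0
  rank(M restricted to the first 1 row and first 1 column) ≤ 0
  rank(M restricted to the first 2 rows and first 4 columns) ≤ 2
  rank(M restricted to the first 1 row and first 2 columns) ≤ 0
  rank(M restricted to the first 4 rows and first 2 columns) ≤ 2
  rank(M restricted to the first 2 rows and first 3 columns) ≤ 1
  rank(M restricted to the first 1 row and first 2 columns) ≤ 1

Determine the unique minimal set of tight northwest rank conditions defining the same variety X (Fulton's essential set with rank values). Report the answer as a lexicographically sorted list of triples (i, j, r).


Rank table r_w(4×4) implied by the 11 constraints:

  i=1: 0, 0, 0, 1
  i=2: 0, 0, 1, 2
  i=3: 0, 1, 2, 3
  i=4: 1, 2, 3, 4

giving w = (4, 3, 2, 1) via Δ²R.

|D(w)|=6, |Ess(w)|=3:

[(1, 3, 0), (2, 2, 0), (3, 1, 0)]


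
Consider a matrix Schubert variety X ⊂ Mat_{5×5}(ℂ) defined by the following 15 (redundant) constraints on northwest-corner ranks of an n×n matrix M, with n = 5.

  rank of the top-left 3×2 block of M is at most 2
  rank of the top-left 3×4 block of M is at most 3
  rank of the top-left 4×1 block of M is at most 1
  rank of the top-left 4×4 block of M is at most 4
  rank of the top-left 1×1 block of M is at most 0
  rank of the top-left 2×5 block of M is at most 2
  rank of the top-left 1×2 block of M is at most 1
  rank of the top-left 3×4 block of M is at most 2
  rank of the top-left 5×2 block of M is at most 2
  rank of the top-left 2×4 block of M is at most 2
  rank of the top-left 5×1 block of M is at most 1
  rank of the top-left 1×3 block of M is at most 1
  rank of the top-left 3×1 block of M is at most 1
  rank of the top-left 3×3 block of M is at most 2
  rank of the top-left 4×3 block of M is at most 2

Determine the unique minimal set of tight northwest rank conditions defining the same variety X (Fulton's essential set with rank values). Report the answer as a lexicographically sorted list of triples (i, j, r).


Propagating the 15 rank bounds to every northwest block:

  0, 1, 1, 1, 1
  1, 2, 2, 2, 2
  1, 2, 2, 2, 3
  1, 2, 2, 3, 4
  1, 2, 3, 4, 5

second differences of R give the permutation w = (2, 1, 5, 4, 3).

3 SE-corners of the 4-cell Rothe diagram give Ess(w):

[(1, 1, 0), (3, 4, 2), (4, 3, 2)]


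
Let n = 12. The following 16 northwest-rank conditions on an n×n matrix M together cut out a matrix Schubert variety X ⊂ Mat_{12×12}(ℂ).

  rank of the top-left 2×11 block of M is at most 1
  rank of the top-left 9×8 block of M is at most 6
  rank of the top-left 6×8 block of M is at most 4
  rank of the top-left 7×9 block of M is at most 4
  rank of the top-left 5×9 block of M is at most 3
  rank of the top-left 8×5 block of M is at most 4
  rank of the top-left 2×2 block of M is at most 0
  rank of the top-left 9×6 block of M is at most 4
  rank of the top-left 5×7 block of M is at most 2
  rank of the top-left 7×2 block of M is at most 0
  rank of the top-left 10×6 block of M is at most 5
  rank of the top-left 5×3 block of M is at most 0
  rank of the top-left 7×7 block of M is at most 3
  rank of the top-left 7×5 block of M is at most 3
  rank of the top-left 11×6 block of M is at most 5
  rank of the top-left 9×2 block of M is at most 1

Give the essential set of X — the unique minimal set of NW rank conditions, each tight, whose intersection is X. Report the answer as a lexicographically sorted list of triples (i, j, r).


Recovering R(i,j) via the rank-extension bound from the 16 conditions:

  i=1: 0  0  0  1  1  1  1  1  1  1  1  1
  i=2: 0  0  0  1  1  1  1  1  1  1  1  2
  i=3: 0  0  0  1  2  2  2  2  2  2  2  3
  i=4: 0  0  0  1  2  2  2  3  3  3  3  4
  i=5: 0  0  0  1  2  2  2  3  3  4  4  5
  i=6: 0  0  1  2  3  3  3  4  4  5  5  6
  i=7: 0  0  1  2  3  3  3  4  4  5  6  7
  i=8: 1  1  2  3  4  4  4  5  5  6  7  8
  i=9: 1  1  2  3  4  4  5  6  6  7  8  9
  i=10: 1  2  3  4  5  5  6  7  7  8  9  10
  i=11: 1  2  3  4  5  5  6  7  8  9  10  11
  i=12: 1  2  3  4  5  6  7  8  9  10  11  12

second differences of R give the permutation w = (4, 12, 5, 8, 10, 3, 11, 1, 7, 2, 9, 6).

Rothe diagram D(w) (37 cells), 10 SE-corners (essential conditions):

[(2, 11, 1), (5, 3, 0), (5, 7, 2), (5, 9, 3), (7, 2, 0), (7, 7, 3), (7, 9, 4), (9, 2, 1), (9, 6, 4), (11, 6, 5)]


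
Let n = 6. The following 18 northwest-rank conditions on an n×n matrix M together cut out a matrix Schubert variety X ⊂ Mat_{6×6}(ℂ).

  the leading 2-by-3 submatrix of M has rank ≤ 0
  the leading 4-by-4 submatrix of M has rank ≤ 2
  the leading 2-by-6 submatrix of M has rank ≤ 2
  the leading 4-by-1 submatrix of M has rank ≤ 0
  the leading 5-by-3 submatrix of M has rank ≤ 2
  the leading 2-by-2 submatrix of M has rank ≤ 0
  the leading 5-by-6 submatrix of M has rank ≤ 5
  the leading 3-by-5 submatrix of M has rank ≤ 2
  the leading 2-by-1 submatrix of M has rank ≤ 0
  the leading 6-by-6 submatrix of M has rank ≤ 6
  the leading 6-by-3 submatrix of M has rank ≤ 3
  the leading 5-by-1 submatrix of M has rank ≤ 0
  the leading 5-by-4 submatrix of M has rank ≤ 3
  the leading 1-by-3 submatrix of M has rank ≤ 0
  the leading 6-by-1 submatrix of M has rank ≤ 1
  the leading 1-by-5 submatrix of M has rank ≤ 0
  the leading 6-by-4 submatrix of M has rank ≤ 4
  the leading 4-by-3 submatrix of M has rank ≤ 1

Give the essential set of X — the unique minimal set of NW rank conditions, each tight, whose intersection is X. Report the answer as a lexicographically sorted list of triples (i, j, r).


Recovering R(i,j) via the rank-extension bound from the 18 conditions:

  R[1]: 0  0  0  0  0  1
  R[2]: 0  0  0  1  1  2
  R[3]: 0  1  1  2  2  3
  R[4]: 0  1  1  2  3  4
  R[5]: 0  1  2  3  4  5
  R[6]: 1  2  3  4  5  6

reading off 1-entries of Δ²R: w = (6, 4, 2, 5, 3, 1).

|D(w)|=12, |Ess(w)|=4:

[(1, 5, 0), (2, 3, 0), (4, 3, 1), (5, 1, 0)]


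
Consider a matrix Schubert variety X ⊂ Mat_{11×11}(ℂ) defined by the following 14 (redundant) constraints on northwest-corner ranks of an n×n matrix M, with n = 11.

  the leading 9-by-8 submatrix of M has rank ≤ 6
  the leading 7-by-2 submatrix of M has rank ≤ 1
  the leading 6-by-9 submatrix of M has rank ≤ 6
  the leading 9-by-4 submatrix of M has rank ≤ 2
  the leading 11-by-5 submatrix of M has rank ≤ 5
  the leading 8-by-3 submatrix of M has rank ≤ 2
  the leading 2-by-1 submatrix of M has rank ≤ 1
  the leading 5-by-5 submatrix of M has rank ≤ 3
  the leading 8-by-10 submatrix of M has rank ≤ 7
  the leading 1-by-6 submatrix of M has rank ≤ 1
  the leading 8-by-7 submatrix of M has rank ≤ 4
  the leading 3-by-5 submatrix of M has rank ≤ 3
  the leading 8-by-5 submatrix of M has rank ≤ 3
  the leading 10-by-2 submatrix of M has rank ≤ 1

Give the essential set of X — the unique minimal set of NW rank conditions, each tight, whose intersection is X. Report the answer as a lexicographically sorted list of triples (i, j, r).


The tightest implied rank at each (i,j), from the 14 conditions:

  i=1: 1 1 1 1 1 1 1 1 1 1 1
  i=2: 1 1 2 2 2 2 2 2 2 2 2
  i=3: 1 1 2 2 3 3 3 3 3 3 3
  i=4: 1 1 2 2 3 4 4 4 4 4 4
  i=5: 1 1 2 2 3 4 4 5 5 5 5
  i=6: 1 1 2 2 3 4 4 5 6 6 6
  i=7: 1 1 2 2 3 4 4 5 6 7 7
  i=8: 1 1 2 2 3 4 4 5 6 7 8
  i=9: 1 1 2 2 3 4 5 6 7 8 9
  i=10: 1 1 2 3 4 5 6 7 8 9 10
  i=11: 1 2 3 4 5 6 7 8 9 10 11

the unique w with this rank table is (1, 3, 5, 6, 8, 9, 10, 11, 7, 4, 2).

Rothe diagram D(w) (20 cells), 3 SE-corners (essential conditions):

[(8, 7, 4), (9, 4, 2), (10, 2, 1)]


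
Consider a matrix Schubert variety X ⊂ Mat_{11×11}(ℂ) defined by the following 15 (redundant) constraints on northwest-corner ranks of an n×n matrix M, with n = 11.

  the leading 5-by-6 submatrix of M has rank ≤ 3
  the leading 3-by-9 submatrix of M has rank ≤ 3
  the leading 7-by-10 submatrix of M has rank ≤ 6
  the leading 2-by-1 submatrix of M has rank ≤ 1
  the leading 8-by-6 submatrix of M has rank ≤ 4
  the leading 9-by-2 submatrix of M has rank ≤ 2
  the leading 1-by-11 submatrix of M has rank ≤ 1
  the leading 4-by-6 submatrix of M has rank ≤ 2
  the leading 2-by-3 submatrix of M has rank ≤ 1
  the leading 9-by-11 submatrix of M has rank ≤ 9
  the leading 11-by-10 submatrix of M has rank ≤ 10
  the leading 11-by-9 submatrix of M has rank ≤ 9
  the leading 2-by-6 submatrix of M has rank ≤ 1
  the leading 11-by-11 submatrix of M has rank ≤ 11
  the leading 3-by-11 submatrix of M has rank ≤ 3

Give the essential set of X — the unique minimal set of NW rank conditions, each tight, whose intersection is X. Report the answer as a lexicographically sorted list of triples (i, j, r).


Rank table r_w(11×11) implied by the 15 constraints:

  R[1]: 1, 1, 1, 1, 1, 1, 1, 1, 1, 1, 1
  R[2]: 1, 1, 1, 1, 1, 1, 2, 2, 2, 2, 2
  R[3]: 1, 2, 2, 2, 2, 2, 3, 3, 3, 3, 3
  R[4]: 1, 2, 2, 2, 2, 2, 3, 4, 4, 4, 4
  R[5]: 1, 2, 3, 3, 3, 3, 4, 5, 5, 5, 5
  R[6]: 1, 2, 3, 4, 4, 4, 5, 6, 6, 6, 6
  R[7]: 1, 2, 3, 4, 4, 4, 5, 6, 6, 6, 7
  R[8]: 1, 2, 3, 4, 4, 4, 5, 6, 7, 7, 8
  R[9]: 1, 2, 3, 4, 5, 5, 6, 7, 8, 8, 9
  R[10]: 1, 2, 3, 4, 5, 6, 7, 8, 9, 9, 10
  R[11]: 1, 2, 3, 4, 5, 6, 7, 8, 9, 10, 11

the unique w with this rank table is (1, 7, 2, 8, 3, 4, 11, 9, 5, 6, 10).

|D(w)|=15, |Ess(w)|=4:

[(2, 6, 1), (4, 6, 2), (7, 10, 6), (8, 6, 4)]


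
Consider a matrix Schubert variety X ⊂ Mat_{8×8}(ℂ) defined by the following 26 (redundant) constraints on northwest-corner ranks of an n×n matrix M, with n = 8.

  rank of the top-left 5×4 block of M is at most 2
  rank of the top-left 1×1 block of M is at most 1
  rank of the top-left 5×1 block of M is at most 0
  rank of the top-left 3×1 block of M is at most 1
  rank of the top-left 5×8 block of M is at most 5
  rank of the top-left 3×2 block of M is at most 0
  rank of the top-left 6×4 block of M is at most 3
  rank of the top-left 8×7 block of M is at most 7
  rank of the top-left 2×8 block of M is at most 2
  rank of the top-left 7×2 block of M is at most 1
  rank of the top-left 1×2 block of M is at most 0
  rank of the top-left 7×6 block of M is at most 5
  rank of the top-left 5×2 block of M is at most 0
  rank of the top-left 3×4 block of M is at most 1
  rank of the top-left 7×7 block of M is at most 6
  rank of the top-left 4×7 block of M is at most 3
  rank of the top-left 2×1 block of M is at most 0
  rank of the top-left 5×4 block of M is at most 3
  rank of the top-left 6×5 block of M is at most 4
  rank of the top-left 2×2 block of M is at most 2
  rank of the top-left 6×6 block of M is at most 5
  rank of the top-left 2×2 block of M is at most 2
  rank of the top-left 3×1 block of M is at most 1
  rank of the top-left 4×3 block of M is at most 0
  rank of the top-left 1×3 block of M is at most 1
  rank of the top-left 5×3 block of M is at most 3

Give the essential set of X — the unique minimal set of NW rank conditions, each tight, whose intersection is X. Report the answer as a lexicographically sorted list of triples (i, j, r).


Recovering R(i,j) via the rank-extension bound from the 26 conditions:

  R[1]: 0, 0, 0, 1, 1, 1, 1, 1
  R[2]: 0, 0, 0, 1, 2, 2, 2, 2
  R[3]: 0, 0, 0, 1, 2, 3, 3, 3
  R[4]: 0, 0, 0, 1, 2, 3, 3, 4
  R[5]: 0, 0, 1, 2, 3, 4, 4, 5
  R[6]: 1, 1, 2, 3, 4, 5, 5, 6
  R[7]: 1, 1, 2, 3, 4, 5, 6, 7
  R[8]: 1, 2, 3, 4, 5, 6, 7, 8

hence w(1..8) = (4, 5, 6, 8, 3, 1, 7, 2).

4 SE-corners of the 16-cell Rothe diagram give Ess(w):

[(4, 3, 0), (4, 7, 3), (5, 2, 0), (7, 2, 1)]


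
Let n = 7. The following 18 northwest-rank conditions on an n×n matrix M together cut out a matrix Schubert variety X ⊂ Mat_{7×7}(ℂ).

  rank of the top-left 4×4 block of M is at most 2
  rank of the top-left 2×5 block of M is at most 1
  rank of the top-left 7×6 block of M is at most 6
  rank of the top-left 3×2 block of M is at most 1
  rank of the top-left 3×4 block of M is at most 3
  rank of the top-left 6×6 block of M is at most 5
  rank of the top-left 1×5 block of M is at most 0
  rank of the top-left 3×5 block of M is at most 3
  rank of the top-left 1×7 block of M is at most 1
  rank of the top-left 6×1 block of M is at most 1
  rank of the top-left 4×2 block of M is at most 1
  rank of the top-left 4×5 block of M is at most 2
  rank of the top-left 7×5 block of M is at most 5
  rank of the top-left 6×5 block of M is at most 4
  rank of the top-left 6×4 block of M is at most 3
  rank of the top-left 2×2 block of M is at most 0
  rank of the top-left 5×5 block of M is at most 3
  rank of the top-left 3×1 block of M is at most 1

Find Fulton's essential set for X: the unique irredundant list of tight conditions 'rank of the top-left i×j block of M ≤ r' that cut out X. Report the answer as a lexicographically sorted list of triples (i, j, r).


Computing R[i][j] = min implied NW-rank bound (n=7, 18 conditions):

  0 | 0 | 0 | 0 | 0 | 1 | 1
  0 | 0 | 1 | 1 | 1 | 2 | 2
  1 | 1 | 2 | 2 | 2 | 3 | 3
  1 | 1 | 2 | 2 | 2 | 3 | 4
  1 | 2 | 3 | 3 | 3 | 4 | 5
  1 | 2 | 3 | 3 | 4 | 5 | 6
  1 | 2 | 3 | 4 | 5 | 6 | 7

second differences of R give the permutation w = (6, 3, 1, 7, 2, 5, 4).

|D(w)|=11, |Ess(w)|=5:

[(1, 5, 0), (2, 2, 0), (4, 2, 1), (4, 5, 2), (6, 4, 3)]


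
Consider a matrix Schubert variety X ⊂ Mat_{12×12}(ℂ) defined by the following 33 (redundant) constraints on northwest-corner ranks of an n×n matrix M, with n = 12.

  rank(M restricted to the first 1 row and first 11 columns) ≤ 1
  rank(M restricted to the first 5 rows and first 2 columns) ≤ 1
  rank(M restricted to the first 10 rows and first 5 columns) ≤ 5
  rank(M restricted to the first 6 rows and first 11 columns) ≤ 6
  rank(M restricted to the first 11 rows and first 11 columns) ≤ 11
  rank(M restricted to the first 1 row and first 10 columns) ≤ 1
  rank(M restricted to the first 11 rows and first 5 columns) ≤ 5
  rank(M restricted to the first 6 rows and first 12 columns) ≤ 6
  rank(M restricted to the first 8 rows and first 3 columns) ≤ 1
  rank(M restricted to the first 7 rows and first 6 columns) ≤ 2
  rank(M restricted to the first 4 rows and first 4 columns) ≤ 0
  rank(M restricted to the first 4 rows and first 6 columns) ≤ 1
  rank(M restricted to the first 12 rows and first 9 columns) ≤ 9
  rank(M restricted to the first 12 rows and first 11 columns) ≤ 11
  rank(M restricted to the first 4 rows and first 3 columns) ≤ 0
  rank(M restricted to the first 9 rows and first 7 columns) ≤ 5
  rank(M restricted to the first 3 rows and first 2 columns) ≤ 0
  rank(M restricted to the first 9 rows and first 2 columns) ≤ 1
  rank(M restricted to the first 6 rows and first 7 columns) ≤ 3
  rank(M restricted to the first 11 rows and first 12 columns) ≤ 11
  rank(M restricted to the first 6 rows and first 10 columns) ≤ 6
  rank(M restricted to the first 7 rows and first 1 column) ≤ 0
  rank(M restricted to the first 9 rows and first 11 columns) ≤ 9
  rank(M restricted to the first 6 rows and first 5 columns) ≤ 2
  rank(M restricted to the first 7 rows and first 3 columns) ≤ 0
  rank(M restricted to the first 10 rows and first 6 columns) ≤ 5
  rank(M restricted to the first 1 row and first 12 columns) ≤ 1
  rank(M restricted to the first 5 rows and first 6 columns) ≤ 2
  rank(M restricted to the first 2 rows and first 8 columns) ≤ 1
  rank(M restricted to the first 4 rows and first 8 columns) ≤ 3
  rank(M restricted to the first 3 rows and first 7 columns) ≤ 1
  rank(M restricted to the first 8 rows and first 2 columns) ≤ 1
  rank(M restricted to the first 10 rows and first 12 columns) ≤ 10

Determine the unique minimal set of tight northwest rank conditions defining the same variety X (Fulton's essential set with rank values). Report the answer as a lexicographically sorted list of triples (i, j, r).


The tightest implied rank at each (i,j), from the 33 conditions:

  R[1]: 0  0  0  0  1  1  1  1  1  1  1  1
  R[2]: 0  0  0  0  1  1  1  1  2  2  2  2
  R[3]: 0  0  0  0  1  1  1  2  3  3  3  3
  R[4]: 0  0  0  0  1  1  2  3  4  4  4  4
  R[5]: 0  0  0  1  2  2  3  4  5  5  5  5
  R[6]: 0  0  0  1  2  2  3  4  5  6  6  6
  R[7]: 0  0  0  1  2  2  3  4  5  6  7  7
  R[8]: 1  1  1  2  3  3  4  5  6  7  8  8
  R[9]: 1  1  2  3  4  4  5  6  7  8  9  9
  R[10]: 1  2  3  4  5  5  6  7  8  9  10  10
  R[11]: 1  2  3  4  5  6  7  8  9  10  11  11
  R[12]: 1  2  3  4  5  6  7  8  9  10  11  12

hence w(1..12) = (5, 9, 8, 7, 4, 10, 11, 1, 3, 2, 6, 12).

Rothe diagram D(w) (34 cells), 7 SE-corners (essential conditions):

[(2, 8, 1), (3, 7, 1), (4, 4, 0), (4, 6, 1), (7, 3, 0), (7, 6, 2), (9, 2, 1)]


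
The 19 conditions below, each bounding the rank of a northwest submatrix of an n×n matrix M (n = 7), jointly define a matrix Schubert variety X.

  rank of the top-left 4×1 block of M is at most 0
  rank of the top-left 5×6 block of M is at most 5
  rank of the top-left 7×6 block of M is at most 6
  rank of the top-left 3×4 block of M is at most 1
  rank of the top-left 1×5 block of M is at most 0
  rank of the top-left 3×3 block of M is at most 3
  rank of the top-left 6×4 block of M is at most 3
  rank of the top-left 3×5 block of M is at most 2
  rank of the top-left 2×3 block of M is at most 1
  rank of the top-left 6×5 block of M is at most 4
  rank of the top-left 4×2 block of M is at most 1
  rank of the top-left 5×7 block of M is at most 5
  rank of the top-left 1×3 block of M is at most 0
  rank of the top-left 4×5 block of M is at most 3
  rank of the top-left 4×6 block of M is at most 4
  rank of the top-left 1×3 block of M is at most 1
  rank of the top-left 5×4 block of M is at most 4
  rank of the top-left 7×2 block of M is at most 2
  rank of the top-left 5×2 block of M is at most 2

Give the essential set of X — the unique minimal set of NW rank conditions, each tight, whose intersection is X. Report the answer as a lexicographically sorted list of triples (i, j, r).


The tightest implied rank at each (i,j), from the 19 conditions:

  i=1: 0 | 0 | 0 | 0 | 0 | 1 | 1
  i=2: 0 | 1 | 1 | 1 | 1 | 2 | 2
  i=3: 0 | 1 | 1 | 1 | 2 | 3 | 3
  i=4: 0 | 1 | 2 | 2 | 3 | 4 | 4
  i=5: 1 | 2 | 3 | 3 | 4 | 5 | 5
  i=6: 1 | 2 | 3 | 3 | 4 | 5 | 6
  i=7: 1 | 2 | 3 | 4 | 5 | 6 | 7

second differences of R give the permutation w = (6, 2, 5, 3, 1, 7, 4).

4 SE-corners of the 11-cell Rothe diagram give Ess(w):

[(1, 5, 0), (3, 4, 1), (4, 1, 0), (6, 4, 3)]


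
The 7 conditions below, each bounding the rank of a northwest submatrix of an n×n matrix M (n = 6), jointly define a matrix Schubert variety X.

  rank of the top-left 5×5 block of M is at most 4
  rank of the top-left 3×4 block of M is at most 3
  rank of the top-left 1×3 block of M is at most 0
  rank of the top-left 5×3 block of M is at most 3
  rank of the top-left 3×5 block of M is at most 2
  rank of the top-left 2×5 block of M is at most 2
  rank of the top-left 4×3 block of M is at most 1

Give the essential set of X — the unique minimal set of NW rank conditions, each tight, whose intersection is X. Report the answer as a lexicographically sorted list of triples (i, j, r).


Reconstructing r_w from the 7 given conditions:

  0, 0, 0, 1, 1, 1
  1, 1, 1, 2, 2, 2
  1, 1, 1, 2, 2, 3
  1, 1, 1, 2, 3, 4
  1, 2, 2, 3, 4, 5
  1, 2, 3, 4, 5, 6

giving w = (4, 1, 6, 5, 2, 3) via Δ²R.

D(w) has 8 cells with 3 SE-corners; essential set:

[(1, 3, 0), (3, 5, 2), (4, 3, 1)]


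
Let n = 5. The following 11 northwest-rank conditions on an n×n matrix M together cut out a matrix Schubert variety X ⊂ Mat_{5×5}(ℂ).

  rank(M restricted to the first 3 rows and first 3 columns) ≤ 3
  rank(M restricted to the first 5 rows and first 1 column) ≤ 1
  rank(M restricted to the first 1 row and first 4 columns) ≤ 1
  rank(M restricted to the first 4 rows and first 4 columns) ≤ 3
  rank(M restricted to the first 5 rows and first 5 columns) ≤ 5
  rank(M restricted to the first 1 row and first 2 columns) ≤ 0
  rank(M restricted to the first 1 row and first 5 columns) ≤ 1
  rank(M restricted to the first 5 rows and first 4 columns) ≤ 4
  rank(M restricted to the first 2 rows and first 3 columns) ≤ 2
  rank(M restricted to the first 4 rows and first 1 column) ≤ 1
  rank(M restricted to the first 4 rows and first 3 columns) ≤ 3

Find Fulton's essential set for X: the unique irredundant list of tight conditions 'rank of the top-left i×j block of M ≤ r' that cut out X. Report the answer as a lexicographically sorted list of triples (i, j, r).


Computing R[i][j] = min implied NW-rank bound (n=5, 11 conditions):

  R[1]: 0  0  1  1  1
  R[2]: 1  1  2  2  2
  R[3]: 1  2  3  3  3
  R[4]: 1  2  3  3  4
  R[5]: 1  2  3  4  5

so w = (3, 1, 2, 5, 4).

2 SE-corners of the 3-cell Rothe diagram give Ess(w):

[(1, 2, 0), (4, 4, 3)]


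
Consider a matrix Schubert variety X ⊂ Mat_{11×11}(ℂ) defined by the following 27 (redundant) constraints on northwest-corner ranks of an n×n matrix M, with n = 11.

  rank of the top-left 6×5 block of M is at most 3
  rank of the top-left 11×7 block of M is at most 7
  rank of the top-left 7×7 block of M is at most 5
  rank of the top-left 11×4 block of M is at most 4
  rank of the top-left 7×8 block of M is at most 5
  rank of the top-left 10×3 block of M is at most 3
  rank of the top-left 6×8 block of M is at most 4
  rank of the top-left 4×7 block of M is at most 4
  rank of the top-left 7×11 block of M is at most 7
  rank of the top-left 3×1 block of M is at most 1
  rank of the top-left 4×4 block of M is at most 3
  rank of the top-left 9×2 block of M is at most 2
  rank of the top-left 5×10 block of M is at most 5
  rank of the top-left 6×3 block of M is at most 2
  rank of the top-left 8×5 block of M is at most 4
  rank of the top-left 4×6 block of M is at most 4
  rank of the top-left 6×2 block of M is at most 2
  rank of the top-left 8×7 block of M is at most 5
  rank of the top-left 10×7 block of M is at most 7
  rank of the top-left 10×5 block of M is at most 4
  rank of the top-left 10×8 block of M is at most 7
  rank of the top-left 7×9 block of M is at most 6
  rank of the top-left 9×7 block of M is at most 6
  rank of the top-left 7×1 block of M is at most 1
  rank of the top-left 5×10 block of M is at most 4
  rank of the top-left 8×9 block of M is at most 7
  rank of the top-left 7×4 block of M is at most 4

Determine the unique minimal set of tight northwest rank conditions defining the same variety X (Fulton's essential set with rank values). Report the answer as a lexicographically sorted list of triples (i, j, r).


The tightest implied rank at each (i,j), from the 27 conditions:

  1  1  1  1  1  1  1  1  1  1  1
  1  2  2  2  2  2  2  2  2  2  2
  1  2  2  3  3  3  3  3  3  3  3
  1  2  2  3  3  4  4  4  4  4  4
  1  2  2  3  3  4  4  4  4  4  5
  1  2  2  3  3  4  4  4  5  5  6
  1  2  3  4  4  5  5  5  6  6  7
  1  2  3  4  4  5  5  6  7  7  8
  1  2  3  4  4  5  6  7  8  8  9
  1  2  3  4  4  5  6  7  8  9  10
  1  2  3  4  5  6  7  8  9  10  11

so w = (1, 2, 4, 6, 11, 9, 3, 8, 7, 10, 5).

6 SE-corners of the 17-cell Rothe diagram give Ess(w):

[(5, 10, 4), (6, 3, 2), (6, 5, 3), (6, 8, 4), (8, 7, 5), (10, 5, 4)]


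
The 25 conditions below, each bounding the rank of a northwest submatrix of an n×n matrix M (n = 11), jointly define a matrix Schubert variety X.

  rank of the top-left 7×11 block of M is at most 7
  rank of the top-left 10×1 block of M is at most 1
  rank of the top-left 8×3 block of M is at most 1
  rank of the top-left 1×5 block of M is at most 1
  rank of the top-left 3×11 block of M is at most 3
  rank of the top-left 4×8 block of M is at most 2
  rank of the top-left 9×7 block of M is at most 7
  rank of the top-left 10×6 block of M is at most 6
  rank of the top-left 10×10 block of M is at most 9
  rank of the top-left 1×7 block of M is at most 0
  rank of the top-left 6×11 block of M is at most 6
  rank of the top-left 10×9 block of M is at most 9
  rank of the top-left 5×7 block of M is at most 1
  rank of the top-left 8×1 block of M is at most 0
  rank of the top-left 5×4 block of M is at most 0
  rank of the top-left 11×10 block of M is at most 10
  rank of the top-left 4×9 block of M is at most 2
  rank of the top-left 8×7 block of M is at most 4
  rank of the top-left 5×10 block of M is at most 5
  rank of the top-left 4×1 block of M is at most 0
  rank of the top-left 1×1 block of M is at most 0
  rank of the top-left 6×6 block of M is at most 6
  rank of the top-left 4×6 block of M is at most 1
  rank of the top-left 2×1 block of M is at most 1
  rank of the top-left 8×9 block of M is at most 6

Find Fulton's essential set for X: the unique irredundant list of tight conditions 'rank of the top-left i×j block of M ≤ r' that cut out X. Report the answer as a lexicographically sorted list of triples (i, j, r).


Computing R[i][j] = min implied NW-rank bound (n=11, 25 conditions):

  i=1: 0, 0, 0, 0, 0, 0, 0, 1, 1, 1, 1
  i=2: 0, 0, 0, 0, 1, 1, 1, 2, 2, 2, 2
  i=3: 0, 0, 0, 0, 1, 1, 1, 2, 2, 3, 3
  i=4: 0, 0, 0, 0, 1, 1, 1, 2, 2, 3, 4
  i=5: 0, 0, 0, 0, 1, 1, 1, 2, 3, 4, 5
  i=6: 0, 1, 1, 1, 2, 2, 2, 3, 4, 5, 6
  i=7: 0, 1, 1, 2, 3, 3, 3, 4, 5, 6, 7
  i=8: 0, 1, 1, 2, 3, 4, 4, 5, 6, 7, 8
  i=9: 1, 2, 2, 3, 4, 5, 5, 6, 7, 8, 9
  i=10: 1, 2, 3, 4, 5, 6, 6, 7, 8, 9, 10
  i=11: 1, 2, 3, 4, 5, 6, 7, 8, 9, 10, 11

the unique w with this rank table is (8, 5, 10, 11, 9, 2, 4, 6, 1, 3, 7).

D(w) has 36 cells with 6 SE-corners; essential set:

[(1, 7, 0), (4, 9, 2), (5, 4, 0), (5, 7, 1), (8, 1, 0), (8, 3, 1)]


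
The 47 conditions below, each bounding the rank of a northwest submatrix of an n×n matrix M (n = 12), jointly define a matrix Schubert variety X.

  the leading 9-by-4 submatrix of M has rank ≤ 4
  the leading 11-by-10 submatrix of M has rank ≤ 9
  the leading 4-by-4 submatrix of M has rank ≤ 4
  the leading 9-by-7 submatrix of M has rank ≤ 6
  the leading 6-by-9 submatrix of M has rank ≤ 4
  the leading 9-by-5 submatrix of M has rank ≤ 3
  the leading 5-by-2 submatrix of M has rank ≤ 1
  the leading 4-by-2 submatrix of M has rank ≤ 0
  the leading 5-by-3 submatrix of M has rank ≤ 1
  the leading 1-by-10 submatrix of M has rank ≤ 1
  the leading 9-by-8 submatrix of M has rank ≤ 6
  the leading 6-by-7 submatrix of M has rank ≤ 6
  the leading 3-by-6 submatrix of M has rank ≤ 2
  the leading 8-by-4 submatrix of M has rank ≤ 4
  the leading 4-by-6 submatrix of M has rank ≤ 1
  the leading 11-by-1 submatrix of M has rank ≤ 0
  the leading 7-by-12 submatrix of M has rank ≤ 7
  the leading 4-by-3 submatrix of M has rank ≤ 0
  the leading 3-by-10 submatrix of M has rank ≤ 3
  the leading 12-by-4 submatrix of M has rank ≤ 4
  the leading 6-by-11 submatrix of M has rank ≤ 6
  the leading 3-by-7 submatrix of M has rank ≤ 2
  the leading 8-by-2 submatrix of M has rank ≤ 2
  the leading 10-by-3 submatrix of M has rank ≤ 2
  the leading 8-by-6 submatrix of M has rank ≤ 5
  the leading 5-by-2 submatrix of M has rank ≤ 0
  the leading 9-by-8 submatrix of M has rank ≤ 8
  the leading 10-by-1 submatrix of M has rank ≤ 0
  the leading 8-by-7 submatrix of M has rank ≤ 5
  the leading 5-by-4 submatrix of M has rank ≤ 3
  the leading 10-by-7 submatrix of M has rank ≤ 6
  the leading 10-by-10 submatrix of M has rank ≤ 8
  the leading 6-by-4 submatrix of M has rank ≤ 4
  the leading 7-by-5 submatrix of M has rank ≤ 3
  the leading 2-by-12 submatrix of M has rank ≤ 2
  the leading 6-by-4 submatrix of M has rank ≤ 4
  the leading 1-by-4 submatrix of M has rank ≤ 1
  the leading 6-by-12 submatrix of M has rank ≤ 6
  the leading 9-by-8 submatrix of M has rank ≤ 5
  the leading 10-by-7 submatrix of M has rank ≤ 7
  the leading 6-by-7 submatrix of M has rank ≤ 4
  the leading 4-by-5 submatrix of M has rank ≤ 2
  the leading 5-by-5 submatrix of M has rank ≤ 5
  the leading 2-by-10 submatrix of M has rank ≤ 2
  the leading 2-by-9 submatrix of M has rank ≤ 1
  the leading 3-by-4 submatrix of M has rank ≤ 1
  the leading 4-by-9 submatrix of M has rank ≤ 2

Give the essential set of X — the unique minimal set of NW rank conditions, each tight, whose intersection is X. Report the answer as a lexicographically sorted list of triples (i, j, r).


Reconstructing r_w from the 47 given conditions:

  row 1: 0 0 0 1 1 1 1 1 1 1 1 1
  row 2: 0 0 0 1 1 1 1 1 1 2 2 2
  row 3: 0 0 0 1 1 1 2 2 2 3 3 3
  row 4: 0 0 0 1 1 1 2 2 2 3 4 4
  row 5: 0 0 1 2 2 2 3 3 3 4 5 5
  row 6: 0 1 2 3 3 3 4 4 4 5 6 6
  row 7: 0 1 2 3 3 4 5 5 5 6 7 7
  row 8: 0 1 2 3 3 4 5 5 6 7 8 8
  row 9: 0 1 2 3 3 4 5 5 6 7 8 9
  row 10: 0 1 2 3 4 5 6 6 7 8 9 10
  row 11: 0 1 2 3 4 5 6 7 8 9 10 11
  row 12: 1 2 3 4 5 6 7 8 9 10 11 12

hence w(1..12) = (4, 10, 7, 11, 3, 2, 6, 9, 12, 5, 8, 1).

Rothe diagram D(w) (36 cells), 8 SE-corners (essential conditions):

[(2, 9, 1), (4, 3, 0), (4, 6, 1), (4, 9, 2), (5, 2, 0), (9, 5, 3), (9, 8, 5), (11, 1, 0)]


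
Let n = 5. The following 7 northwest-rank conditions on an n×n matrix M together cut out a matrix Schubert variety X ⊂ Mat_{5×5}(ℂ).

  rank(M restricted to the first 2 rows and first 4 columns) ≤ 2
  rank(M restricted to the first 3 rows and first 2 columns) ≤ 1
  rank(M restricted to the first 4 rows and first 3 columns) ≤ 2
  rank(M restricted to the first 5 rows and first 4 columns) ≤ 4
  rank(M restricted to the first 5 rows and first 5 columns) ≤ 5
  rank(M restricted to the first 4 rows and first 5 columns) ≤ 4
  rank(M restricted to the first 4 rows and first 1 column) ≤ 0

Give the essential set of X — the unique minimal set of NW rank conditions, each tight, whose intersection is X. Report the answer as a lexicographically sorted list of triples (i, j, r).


Reconstructing r_w from the 7 given conditions:

  R[1]: 0, 1, 1, 1, 1
  R[2]: 0, 1, 2, 2, 2
  R[3]: 0, 1, 2, 3, 3
  R[4]: 0, 1, 2, 3, 4
  R[5]: 1, 2, 3, 4, 5

reading off 1-entries of Δ²R: w = (2, 3, 4, 5, 1).

Fulton essential set (1 of the 4 Rothe cells):

[(4, 1, 0)]


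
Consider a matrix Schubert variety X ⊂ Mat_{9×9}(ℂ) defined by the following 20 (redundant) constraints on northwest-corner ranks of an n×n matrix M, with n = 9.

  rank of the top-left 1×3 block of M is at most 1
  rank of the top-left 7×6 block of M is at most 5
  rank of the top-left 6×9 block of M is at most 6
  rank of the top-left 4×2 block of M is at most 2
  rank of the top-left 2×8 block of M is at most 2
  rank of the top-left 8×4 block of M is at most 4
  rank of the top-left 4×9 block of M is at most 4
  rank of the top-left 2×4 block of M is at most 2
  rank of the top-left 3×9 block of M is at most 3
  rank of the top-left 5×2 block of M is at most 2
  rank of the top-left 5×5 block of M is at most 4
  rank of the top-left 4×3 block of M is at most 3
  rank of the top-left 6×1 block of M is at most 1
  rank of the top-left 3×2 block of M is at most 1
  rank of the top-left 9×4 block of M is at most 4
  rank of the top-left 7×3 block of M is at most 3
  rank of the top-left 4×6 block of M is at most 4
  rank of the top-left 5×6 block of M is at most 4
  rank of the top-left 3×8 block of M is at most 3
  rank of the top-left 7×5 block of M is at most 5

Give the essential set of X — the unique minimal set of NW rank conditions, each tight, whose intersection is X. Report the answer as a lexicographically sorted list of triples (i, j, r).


Propagating the 20 rank bounds to every northwest block:

  R[1]: 1 1 1 1 1 1 1 1 1
  R[2]: 1 1 2 2 2 2 2 2 2
  R[3]: 1 1 2 3 3 3 3 3 3
  R[4]: 1 2 3 4 4 4 4 4 4
  R[5]: 1 2 3 4 4 4 5 5 5
  R[6]: 1 2 3 4 5 5 6 6 6
  R[7]: 1 2 3 4 5 5 6 7 7
  R[8]: 1 2 3 4 5 6 7 8 8
  R[9]: 1 2 3 4 5 6 7 8 9

the unique w with this rank table is (1, 3, 4, 2, 7, 5, 8, 6, 9).

Fulton essential set (3 of the 5 Rothe cells):

[(3, 2, 1), (5, 6, 4), (7, 6, 5)]


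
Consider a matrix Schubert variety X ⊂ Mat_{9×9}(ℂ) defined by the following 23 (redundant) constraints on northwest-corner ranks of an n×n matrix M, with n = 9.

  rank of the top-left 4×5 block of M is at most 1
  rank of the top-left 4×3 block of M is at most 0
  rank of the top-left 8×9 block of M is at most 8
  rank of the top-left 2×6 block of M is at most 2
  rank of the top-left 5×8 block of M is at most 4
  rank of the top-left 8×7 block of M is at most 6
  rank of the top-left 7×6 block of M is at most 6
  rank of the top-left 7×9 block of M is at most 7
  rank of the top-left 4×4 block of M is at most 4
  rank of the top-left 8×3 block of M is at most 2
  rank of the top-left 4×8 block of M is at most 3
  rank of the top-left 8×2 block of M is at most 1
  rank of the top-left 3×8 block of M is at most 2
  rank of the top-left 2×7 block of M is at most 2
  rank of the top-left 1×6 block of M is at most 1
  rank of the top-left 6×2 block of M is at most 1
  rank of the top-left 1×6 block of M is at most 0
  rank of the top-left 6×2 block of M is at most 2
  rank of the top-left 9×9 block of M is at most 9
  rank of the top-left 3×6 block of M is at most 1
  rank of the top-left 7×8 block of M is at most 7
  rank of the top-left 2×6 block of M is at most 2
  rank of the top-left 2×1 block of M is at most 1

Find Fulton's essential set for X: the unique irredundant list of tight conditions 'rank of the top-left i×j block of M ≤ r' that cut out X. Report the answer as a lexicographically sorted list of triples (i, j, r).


Recovering R(i,j) via the rank-extension bound from the 23 conditions:

  R[1]: 0 | 0 | 0 | 0 | 0 | 0 | 1 | 1 | 1
  R[2]: 0 | 0 | 0 | 1 | 1 | 1 | 2 | 2 | 2
  R[3]: 0 | 0 | 0 | 1 | 1 | 1 | 2 | 2 | 3
  R[4]: 0 | 0 | 0 | 1 | 1 | 2 | 3 | 3 | 4
  R[5]: 1 | 1 | 1 | 2 | 2 | 3 | 4 | 4 | 5
  R[6]: 1 | 1 | 2 | 3 | 3 | 4 | 5 | 5 | 6
  R[7]: 1 | 1 | 2 | 3 | 4 | 5 | 6 | 6 | 7
  R[8]: 1 | 1 | 2 | 3 | 4 | 5 | 6 | 7 | 8
  R[9]: 1 | 2 | 3 | 4 | 5 | 6 | 7 | 8 | 9

second differences of R give the permutation w = (7, 4, 9, 6, 1, 3, 5, 8, 2).

Rothe diagram D(w) (22 cells), 6 SE-corners (essential conditions):

[(1, 6, 0), (3, 6, 1), (3, 8, 2), (4, 3, 0), (4, 5, 1), (8, 2, 1)]


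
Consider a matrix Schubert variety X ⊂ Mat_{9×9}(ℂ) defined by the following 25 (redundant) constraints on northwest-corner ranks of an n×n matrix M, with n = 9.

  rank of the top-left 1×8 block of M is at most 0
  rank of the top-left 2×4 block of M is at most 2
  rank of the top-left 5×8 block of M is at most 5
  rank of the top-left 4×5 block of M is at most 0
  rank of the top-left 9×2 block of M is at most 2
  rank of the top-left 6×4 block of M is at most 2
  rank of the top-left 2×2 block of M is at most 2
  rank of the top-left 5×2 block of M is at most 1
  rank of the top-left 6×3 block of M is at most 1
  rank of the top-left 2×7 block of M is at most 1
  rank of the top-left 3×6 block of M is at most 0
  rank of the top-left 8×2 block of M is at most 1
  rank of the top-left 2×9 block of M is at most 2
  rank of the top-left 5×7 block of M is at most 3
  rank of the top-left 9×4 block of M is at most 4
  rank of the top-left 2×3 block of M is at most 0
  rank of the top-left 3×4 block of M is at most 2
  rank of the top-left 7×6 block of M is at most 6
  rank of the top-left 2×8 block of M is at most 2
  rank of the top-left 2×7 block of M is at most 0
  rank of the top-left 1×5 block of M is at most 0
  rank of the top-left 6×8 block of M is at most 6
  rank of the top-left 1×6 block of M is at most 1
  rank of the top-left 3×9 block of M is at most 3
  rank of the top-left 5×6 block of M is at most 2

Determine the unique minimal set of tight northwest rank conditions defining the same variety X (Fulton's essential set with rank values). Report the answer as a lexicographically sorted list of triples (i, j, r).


Reconstructing r_w from the 25 given conditions:

  R[1]: 0  0  0  0  0  0  0  0  1
  R[2]: 0  0  0  0  0  0  0  1  2
  R[3]: 0  0  0  0  0  0  1  2  3
  R[4]: 0  0  0  0  0  1  2  3  4
  R[5]: 1  1  1  1  1  2  3  4  5
  R[6]: 1  1  1  2  2  3  4  5  6
  R[7]: 1  1  2  3  3  4  5  6  7
  R[8]: 1  1  2  3  4  5  6  7  8
  R[9]: 1  2  3  4  5  6  7  8  9

reading off 1-entries of Δ²R: w = (9, 8, 7, 6, 1, 4, 3, 5, 2).

D(w) has 30 cells with 6 SE-corners; essential set:

[(1, 8, 0), (2, 7, 0), (3, 6, 0), (4, 5, 0), (6, 3, 1), (8, 2, 1)]


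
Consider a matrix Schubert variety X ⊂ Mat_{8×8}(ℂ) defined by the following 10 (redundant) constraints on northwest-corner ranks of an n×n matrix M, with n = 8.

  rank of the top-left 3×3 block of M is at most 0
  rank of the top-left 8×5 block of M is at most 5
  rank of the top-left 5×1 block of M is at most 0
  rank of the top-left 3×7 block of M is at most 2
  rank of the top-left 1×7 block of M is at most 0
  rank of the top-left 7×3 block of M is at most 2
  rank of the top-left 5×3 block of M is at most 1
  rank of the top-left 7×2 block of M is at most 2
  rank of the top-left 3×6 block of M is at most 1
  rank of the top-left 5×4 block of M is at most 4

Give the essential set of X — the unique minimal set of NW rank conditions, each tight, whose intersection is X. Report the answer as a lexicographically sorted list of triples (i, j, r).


Reconstructing r_w from the 10 given conditions:

  i=1: 0, 0, 0, 0, 0, 0, 0, 1
  i=2: 0, 0, 0, 1, 1, 1, 1, 2
  i=3: 0, 0, 0, 1, 1, 1, 2, 3
  i=4: 0, 1, 1, 2, 2, 2, 3, 4
  i=5: 0, 1, 1, 2, 3, 3, 4, 5
  i=6: 1, 2, 2, 3, 4, 4, 5, 6
  i=7: 1, 2, 2, 3, 4, 5, 6, 7
  i=8: 1, 2, 3, 4, 5, 6, 7, 8

giving w = (8, 4, 7, 2, 5, 1, 6, 3) via Δ²R.

|D(w)|=19, |Ess(w)|=6:

[(1, 7, 0), (3, 3, 0), (3, 6, 1), (5, 1, 0), (5, 3, 1), (7, 3, 2)]


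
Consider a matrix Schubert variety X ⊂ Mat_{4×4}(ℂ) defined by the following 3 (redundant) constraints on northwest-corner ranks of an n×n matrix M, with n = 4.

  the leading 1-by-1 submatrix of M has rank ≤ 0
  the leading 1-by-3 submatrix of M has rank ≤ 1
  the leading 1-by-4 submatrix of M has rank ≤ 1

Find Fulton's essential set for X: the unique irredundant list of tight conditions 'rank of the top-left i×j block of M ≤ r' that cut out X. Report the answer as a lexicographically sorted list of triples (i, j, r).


Rank table r_w(4×4) implied by the 3 constraints:

  0, 1, 1, 1
  1, 2, 2, 2
  1, 2, 3, 3
  1, 2, 3, 4

second differences of R give the permutation w = (2, 1, 3, 4).

|D(w)|=1, |Ess(w)|=1:

[(1, 1, 0)]


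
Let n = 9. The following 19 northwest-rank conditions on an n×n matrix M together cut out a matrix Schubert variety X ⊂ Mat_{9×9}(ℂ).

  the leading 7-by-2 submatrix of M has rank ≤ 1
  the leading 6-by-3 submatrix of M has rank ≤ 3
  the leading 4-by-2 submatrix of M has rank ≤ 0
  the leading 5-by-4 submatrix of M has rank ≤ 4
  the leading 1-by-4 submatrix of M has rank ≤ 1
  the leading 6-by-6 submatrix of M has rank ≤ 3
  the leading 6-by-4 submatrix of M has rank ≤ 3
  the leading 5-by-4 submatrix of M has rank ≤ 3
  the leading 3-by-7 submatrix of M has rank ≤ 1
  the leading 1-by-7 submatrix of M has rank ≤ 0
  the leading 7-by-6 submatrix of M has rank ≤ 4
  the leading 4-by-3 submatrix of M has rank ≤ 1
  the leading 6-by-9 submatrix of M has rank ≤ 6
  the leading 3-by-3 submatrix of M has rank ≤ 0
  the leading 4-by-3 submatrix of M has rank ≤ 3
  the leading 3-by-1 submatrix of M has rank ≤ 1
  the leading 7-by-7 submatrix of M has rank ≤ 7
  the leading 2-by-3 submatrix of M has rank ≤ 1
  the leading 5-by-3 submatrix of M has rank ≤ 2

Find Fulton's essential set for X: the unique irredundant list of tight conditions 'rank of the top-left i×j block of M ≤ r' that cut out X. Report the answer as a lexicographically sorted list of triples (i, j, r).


Propagating the 19 rank bounds to every northwest block:

  i=1: 0 | 0 | 0 | 0 | 0 | 0 | 0 | 1 | 1
  i=2: 0 | 0 | 0 | 1 | 1 | 1 | 1 | 2 | 2
  i=3: 0 | 0 | 0 | 1 | 1 | 1 | 1 | 2 | 3
  i=4: 0 | 0 | 1 | 2 | 2 | 2 | 2 | 3 | 4
  i=5: 1 | 1 | 2 | 3 | 3 | 3 | 3 | 4 | 5
  i=6: 1 | 1 | 2 | 3 | 3 | 3 | 4 | 5 | 6
  i=7: 1 | 1 | 2 | 3 | 4 | 4 | 5 | 6 | 7
  i=8: 1 | 2 | 3 | 4 | 5 | 5 | 6 | 7 | 8
  i=9: 1 | 2 | 3 | 4 | 5 | 6 | 7 | 8 | 9

so w = (8, 4, 9, 3, 1, 7, 5, 2, 6).

ℓ(w)=22; the 6 essential cells (i,j,r):

[(1, 7, 0), (3, 3, 0), (3, 7, 1), (4, 2, 0), (6, 6, 3), (7, 2, 1)]
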